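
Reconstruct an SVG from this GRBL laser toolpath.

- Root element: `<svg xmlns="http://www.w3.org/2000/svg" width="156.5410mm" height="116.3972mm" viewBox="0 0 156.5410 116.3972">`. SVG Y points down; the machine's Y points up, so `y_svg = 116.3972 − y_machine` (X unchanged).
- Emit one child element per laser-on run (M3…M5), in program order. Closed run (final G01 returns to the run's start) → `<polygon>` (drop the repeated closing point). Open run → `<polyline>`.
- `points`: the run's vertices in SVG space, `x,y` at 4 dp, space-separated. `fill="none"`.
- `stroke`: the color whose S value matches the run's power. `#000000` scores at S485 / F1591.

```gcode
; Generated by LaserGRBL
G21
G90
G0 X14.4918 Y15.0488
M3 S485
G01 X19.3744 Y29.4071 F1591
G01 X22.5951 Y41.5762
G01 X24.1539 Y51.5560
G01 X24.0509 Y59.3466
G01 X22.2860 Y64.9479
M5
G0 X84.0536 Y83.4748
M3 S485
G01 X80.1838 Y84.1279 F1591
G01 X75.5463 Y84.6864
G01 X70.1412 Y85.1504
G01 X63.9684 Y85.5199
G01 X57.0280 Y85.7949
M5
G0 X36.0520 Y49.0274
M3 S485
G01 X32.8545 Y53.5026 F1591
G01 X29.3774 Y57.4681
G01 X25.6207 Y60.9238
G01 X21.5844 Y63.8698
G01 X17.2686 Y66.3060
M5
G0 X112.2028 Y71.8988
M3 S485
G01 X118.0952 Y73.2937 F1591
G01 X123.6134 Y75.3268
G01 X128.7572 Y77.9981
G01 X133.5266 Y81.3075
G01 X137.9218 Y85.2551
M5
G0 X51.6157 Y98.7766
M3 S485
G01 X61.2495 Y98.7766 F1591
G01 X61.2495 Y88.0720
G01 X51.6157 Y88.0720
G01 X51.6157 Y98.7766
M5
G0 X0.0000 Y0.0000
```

<svg xmlns="http://www.w3.org/2000/svg" width="156.5410mm" height="116.3972mm" viewBox="0 0 156.5410 116.3972">
  <polyline points="14.4918,101.3484 19.3744,86.9901 22.5951,74.8210 24.1539,64.8412 24.0509,57.0506 22.2860,51.4493" fill="none" stroke="#000000"/>
  <polyline points="84.0536,32.9224 80.1838,32.2693 75.5463,31.7108 70.1412,31.2468 63.9684,30.8773 57.0280,30.6023" fill="none" stroke="#000000"/>
  <polyline points="36.0520,67.3698 32.8545,62.8946 29.3774,58.9291 25.6207,55.4734 21.5844,52.5274 17.2686,50.0912" fill="none" stroke="#000000"/>
  <polyline points="112.2028,44.4984 118.0952,43.1035 123.6134,41.0704 128.7572,38.3991 133.5266,35.0897 137.9218,31.1421" fill="none" stroke="#000000"/>
  <polygon points="51.6157,17.6206 61.2495,17.6206 61.2495,28.3252 51.6157,28.3252" fill="none" stroke="#000000"/>
</svg>

y_svg = 116.3972 − y_m. Every run uses S485, so all elements get stroke `#000000` (score).

[1] open run; points: 14.4918,101.3484 19.3744,86.9901 22.5951,74.8210 24.1539,64.8412 24.0509,57.0506 22.2860,51.4493

[2] open run; points: 84.0536,32.9224 80.1838,32.2693 75.5463,31.7108 70.1412,31.2468 63.9684,30.8773 57.0280,30.6023

[3] open run; points: 36.0520,67.3698 32.8545,62.8946 29.3774,58.9291 25.6207,55.4734 21.5844,52.5274 17.2686,50.0912

[4] open run; points: 112.2028,44.4984 118.0952,43.1035 123.6134,41.0704 128.7572,38.3991 133.5266,35.0897 137.9218,31.1421

[5] closed run; points: 51.6157,17.6206 61.2495,17.6206 61.2495,28.3252 51.6157,28.3252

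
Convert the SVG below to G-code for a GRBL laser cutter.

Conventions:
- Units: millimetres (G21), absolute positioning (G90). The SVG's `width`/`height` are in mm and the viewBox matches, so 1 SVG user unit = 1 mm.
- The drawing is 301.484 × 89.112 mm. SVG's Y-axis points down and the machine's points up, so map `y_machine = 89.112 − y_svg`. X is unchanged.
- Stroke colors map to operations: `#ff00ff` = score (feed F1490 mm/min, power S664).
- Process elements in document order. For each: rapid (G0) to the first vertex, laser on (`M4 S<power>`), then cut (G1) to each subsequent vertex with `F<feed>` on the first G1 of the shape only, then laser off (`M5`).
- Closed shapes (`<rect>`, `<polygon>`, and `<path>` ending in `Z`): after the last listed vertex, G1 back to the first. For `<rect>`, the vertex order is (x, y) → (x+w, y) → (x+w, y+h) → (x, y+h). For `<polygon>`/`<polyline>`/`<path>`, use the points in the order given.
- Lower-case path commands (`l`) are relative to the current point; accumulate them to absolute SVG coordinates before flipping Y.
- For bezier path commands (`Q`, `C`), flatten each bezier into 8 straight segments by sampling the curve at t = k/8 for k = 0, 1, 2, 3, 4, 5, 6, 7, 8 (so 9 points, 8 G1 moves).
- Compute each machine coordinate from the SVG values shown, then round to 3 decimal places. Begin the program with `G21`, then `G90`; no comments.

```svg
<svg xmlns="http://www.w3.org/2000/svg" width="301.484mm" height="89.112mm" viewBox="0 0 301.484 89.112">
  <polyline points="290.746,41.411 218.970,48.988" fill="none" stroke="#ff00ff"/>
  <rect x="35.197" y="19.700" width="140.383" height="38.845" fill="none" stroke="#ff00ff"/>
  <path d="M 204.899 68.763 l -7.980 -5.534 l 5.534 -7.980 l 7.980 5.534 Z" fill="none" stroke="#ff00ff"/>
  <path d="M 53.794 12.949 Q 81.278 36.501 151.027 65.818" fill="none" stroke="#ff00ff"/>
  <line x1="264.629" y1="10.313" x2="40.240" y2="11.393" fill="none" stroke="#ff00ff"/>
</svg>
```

G21
G90
G0 X290.746 Y47.701
M4 S664
G1 X218.970 Y40.124 F1490
M5
G0 X35.197 Y69.412
M4 S664
G1 X175.580 Y69.412 F1490
G1 X175.580 Y30.567
G1 X35.197 Y30.567
G1 X35.197 Y69.412
M5
G0 X204.899 Y20.349
M4 S664
G1 X196.919 Y25.883 F1490
G1 X202.453 Y33.863
G1 X210.433 Y28.329
G1 X204.899 Y20.349
M5
G0 X53.794 Y76.163
M4 S664
G1 X61.325 Y70.185 F1490
G1 X70.178 Y64.027
G1 X80.351 Y57.688
G1 X91.844 Y51.170
G1 X104.659 Y44.471
G1 X118.794 Y37.592
G1 X134.250 Y30.533
G1 X151.027 Y23.294
M5
G0 X264.629 Y78.799
M4 S664
G1 X40.240 Y77.719 F1490
M5

1 u = 1 mm; y_m = 89.112 − y.

[1] `<polyline>` line segment, #ff00ff→score S664 F1490: (290.746,47.701) → (218.970,40.124)

[2] `<rect>` rectangle, #ff00ff→score S664 F1490: (35.197,69.412) → (175.580,69.412) → (175.580,30.567) → (35.197,30.567) → (35.197,69.412) (closed)

[3] `<path>` regular polygon, #ff00ff→score S664 F1490: (204.899,20.349) → (196.919,25.883) → (202.453,33.863) → (210.433,28.329) → (204.899,20.349) (closed)

[4] `<path>` quadratic bezier, #ff00ff→score S664 F1490: (53.794,76.163) → (61.325,70.185) → (70.178,64.027) → (80.351,57.688) → (91.844,51.170) → (104.659,44.471) → (118.794,37.592) → (134.250,30.533) → (151.027,23.294)

[5] `<line>` line segment, #ff00ff→score S664 F1490: (264.629,78.799) → (40.240,77.719)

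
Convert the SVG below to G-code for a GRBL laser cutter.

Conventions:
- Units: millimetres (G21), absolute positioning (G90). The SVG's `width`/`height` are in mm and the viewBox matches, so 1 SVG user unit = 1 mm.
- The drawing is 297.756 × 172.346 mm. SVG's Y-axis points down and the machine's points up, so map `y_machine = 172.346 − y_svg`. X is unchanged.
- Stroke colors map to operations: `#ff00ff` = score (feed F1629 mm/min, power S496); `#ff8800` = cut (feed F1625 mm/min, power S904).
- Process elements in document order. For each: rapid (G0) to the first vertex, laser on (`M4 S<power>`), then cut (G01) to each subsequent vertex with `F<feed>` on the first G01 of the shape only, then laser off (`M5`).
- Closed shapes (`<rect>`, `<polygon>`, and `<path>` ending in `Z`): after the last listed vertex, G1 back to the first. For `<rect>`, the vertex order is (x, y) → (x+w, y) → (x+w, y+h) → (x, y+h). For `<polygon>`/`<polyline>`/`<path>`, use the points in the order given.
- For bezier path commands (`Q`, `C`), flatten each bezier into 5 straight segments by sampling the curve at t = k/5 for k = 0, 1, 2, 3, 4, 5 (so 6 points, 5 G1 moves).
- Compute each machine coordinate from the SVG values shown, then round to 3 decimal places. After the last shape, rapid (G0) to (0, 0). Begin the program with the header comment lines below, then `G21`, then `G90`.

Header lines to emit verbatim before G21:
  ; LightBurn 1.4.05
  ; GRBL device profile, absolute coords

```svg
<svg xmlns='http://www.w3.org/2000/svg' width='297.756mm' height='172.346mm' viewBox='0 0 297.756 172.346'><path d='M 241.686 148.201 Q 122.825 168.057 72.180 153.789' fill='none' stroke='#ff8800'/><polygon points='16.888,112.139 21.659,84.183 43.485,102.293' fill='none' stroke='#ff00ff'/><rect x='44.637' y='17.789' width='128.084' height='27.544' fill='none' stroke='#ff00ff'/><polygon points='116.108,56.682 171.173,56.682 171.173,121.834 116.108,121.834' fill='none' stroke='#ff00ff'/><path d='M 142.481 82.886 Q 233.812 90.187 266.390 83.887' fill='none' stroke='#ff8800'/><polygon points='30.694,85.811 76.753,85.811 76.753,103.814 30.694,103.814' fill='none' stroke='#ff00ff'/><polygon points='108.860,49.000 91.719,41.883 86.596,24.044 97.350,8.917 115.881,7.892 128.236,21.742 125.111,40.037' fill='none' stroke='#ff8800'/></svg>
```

; LightBurn 1.4.05
; GRBL device profile, absolute coords
G21
G90
G0 X241.686 Y24.145
M4 S904
G01 X196.870 Y17.568 F1625
G01 X157.512 Y13.720
G01 X123.611 Y12.602
G01 X95.167 Y14.215
G01 X72.180 Y18.557
M5
G0 X16.888 Y60.207
M4 S496
G01 X21.659 Y88.163 F1629
G01 X43.485 Y70.053
G01 X16.888 Y60.207
M5
G0 X44.637 Y154.557
M4 S496
G01 X172.721 Y154.557 F1629
G01 X172.721 Y127.013
G01 X44.637 Y127.013
G01 X44.637 Y154.557
M5
G0 X116.108 Y115.664
M4 S496
G01 X171.173 Y115.664 F1629
G01 X171.173 Y50.512
G01 X116.108 Y50.512
G01 X116.108 Y115.664
M5
G0 X142.481 Y89.460
M4 S904
G01 X176.663 Y87.084 F1625
G01 X206.145 Y85.795
G01 X230.927 Y85.595
G01 X251.009 Y86.483
G01 X266.390 Y88.459
M5
G0 X30.694 Y86.535
M4 S496
G01 X76.753 Y86.535 F1629
G01 X76.753 Y68.532
G01 X30.694 Y68.532
G01 X30.694 Y86.535
M5
G0 X108.860 Y123.346
M4 S904
G01 X91.719 Y130.463 F1625
G01 X86.596 Y148.302
G01 X97.350 Y163.429
G01 X115.881 Y164.454
G01 X128.236 Y150.604
G01 X125.111 Y132.309
G01 X108.860 Y123.346
M5
G0 X0.000 Y0.000

Since the viewBox matches the mm dimensions, user units are millimetres directly. The only transform is the Y-flip y_m = 172.346 − y_svg.

Shape 1 is a quadratic bezier drawn with `<path>`. Its stroke #ff8800 means cut at S904, F1625. After flipping Y the toolpath is (241.686,24.145) → (196.870,17.568) → (157.512,13.720) → (123.611,12.602) → (95.167,14.215) → (72.180,18.557).

Shape 2 is a regular polygon drawn with `<polygon>`. Its stroke #ff00ff means score at S496, F1629. After flipping Y the toolpath is (16.888,60.207) → (21.659,88.163) → (43.485,70.053) → (16.888,60.207), returning to the start.

Shape 3 is a rectangle drawn with `<rect>`. Its stroke #ff00ff means score at S496, F1629. After flipping Y the toolpath is (44.637,154.557) → (172.721,154.557) → (172.721,127.013) → (44.637,127.013) → (44.637,154.557), returning to the start.

Shape 4 is a rectangle drawn with `<polygon>`. Its stroke #ff00ff means score at S496, F1629. After flipping Y the toolpath is (116.108,115.664) → (171.173,115.664) → (171.173,50.512) → (116.108,50.512) → (116.108,115.664), returning to the start.

Shape 5 is a quadratic bezier drawn with `<path>`. Its stroke #ff8800 means cut at S904, F1625. After flipping Y the toolpath is (142.481,89.460) → (176.663,87.084) → (206.145,85.795) → (230.927,85.595) → (251.009,86.483) → (266.390,88.459).

Shape 6 is a rectangle drawn with `<polygon>`. Its stroke #ff00ff means score at S496, F1629. After flipping Y the toolpath is (30.694,86.535) → (76.753,86.535) → (76.753,68.532) → (30.694,68.532) → (30.694,86.535), returning to the start.

Shape 7 is a regular polygon drawn with `<polygon>`. Its stroke #ff8800 means cut at S904, F1625. After flipping Y the toolpath is (108.860,123.346) → (91.719,130.463) → (86.596,148.302) → (97.350,163.429) → (115.881,164.454) → (128.236,150.604) → (125.111,132.309) → (108.860,123.346), returning to the start.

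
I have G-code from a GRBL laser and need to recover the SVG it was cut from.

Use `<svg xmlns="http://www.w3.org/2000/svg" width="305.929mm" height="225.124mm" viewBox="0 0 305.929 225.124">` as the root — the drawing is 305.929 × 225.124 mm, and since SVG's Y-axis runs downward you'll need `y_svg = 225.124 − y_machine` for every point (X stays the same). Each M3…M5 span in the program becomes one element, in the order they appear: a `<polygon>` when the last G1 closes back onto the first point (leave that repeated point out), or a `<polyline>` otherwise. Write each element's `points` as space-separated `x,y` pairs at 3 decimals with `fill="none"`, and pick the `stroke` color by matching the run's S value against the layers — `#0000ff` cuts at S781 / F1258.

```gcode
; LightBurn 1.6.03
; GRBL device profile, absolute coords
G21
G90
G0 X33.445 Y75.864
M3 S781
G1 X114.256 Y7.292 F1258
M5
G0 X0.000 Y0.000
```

<svg xmlns="http://www.w3.org/2000/svg" width="305.929mm" height="225.124mm" viewBox="0 0 305.929 225.124">
  <polyline points="33.445,149.260 114.256,217.832" fill="none" stroke="#0000ff"/>
</svg>

Each laser-on run becomes one SVG element. Flip Y back into SVG space with y_svg = 225.124 − y_machine. Every run uses S781, so all elements get stroke `#0000ff` (cut).

Run 1: The run is open, so emit a `<polyline>` with points (Y-flipped): 33.445,149.260 114.256,217.832.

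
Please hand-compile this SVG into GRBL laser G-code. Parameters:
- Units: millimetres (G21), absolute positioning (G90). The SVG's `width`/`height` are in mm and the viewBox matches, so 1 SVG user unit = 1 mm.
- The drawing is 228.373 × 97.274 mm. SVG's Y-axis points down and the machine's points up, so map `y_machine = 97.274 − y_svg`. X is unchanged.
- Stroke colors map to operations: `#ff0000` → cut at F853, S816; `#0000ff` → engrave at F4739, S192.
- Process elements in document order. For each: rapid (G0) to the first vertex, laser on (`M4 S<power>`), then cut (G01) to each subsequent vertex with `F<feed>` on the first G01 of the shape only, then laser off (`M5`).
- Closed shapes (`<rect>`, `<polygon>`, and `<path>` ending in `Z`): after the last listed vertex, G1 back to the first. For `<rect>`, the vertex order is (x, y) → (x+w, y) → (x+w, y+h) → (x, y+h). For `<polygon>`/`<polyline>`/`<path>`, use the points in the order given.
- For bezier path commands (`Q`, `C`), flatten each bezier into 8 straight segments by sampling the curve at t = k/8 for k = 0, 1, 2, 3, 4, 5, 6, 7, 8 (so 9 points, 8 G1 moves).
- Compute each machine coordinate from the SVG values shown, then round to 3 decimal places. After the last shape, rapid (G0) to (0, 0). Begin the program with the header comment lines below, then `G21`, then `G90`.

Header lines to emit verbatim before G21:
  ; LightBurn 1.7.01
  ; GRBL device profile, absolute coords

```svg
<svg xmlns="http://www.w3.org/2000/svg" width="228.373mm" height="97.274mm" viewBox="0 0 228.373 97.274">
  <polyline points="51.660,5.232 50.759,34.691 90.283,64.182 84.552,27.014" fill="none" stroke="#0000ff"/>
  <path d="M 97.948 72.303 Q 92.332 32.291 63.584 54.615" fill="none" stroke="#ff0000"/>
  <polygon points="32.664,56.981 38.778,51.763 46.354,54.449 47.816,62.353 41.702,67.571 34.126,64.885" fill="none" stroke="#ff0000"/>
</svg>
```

viewBox `0 0 228.373 97.274` with mm width/height → 1 unit = 1 mm. Flip: y_m = 97.274 − y_svg.

**Shape 1** — `<polyline>` open polyline, stroke `#0000ff` → engrave (S192, F4739). Machine vertices: (51.660,92.042) → (50.759,62.583) → (90.283,33.092) → (84.552,70.260). Open path.

**Shape 2** — `<path>` quadratic bezier, stroke `#ff0000` → cut (S816, F853). Control points (SVG): P0=(97.948,72.303), P1=(92.332,32.291), P2=(63.584,54.615); sampled at t=k/8. Machine vertices: (97.948,24.971) → (96.183,34.000) → (93.694,41.081) → (90.483,46.214) → (86.549,49.399) → (81.892,50.636) → (76.512,49.925) → (70.410,47.266) → (63.584,42.659). Open path.

**Shape 3** — `<polygon>` regular polygon, stroke `#ff0000` → cut (S816, F853). Machine vertices: (32.664,40.293) → (38.778,45.511) → (46.354,42.825) → (47.816,34.921) → (41.702,29.703) → (34.126,32.389) → (32.664,40.293). Closed: final G1 returns to the first vertex.

; LightBurn 1.7.01
; GRBL device profile, absolute coords
G21
G90
G0 X51.660 Y92.042
M4 S192
G01 X50.759 Y62.583 F4739
G01 X90.283 Y33.092
G01 X84.552 Y70.260
M5
G0 X97.948 Y24.971
M4 S816
G01 X96.183 Y34.000 F853
G01 X93.694 Y41.081
G01 X90.483 Y46.214
G01 X86.549 Y49.399
G01 X81.892 Y50.636
G01 X76.512 Y49.925
G01 X70.410 Y47.266
G01 X63.584 Y42.659
M5
G0 X32.664 Y40.293
M4 S816
G01 X38.778 Y45.511 F853
G01 X46.354 Y42.825
G01 X47.816 Y34.921
G01 X41.702 Y29.703
G01 X34.126 Y32.389
G01 X32.664 Y40.293
M5
G0 X0.000 Y0.000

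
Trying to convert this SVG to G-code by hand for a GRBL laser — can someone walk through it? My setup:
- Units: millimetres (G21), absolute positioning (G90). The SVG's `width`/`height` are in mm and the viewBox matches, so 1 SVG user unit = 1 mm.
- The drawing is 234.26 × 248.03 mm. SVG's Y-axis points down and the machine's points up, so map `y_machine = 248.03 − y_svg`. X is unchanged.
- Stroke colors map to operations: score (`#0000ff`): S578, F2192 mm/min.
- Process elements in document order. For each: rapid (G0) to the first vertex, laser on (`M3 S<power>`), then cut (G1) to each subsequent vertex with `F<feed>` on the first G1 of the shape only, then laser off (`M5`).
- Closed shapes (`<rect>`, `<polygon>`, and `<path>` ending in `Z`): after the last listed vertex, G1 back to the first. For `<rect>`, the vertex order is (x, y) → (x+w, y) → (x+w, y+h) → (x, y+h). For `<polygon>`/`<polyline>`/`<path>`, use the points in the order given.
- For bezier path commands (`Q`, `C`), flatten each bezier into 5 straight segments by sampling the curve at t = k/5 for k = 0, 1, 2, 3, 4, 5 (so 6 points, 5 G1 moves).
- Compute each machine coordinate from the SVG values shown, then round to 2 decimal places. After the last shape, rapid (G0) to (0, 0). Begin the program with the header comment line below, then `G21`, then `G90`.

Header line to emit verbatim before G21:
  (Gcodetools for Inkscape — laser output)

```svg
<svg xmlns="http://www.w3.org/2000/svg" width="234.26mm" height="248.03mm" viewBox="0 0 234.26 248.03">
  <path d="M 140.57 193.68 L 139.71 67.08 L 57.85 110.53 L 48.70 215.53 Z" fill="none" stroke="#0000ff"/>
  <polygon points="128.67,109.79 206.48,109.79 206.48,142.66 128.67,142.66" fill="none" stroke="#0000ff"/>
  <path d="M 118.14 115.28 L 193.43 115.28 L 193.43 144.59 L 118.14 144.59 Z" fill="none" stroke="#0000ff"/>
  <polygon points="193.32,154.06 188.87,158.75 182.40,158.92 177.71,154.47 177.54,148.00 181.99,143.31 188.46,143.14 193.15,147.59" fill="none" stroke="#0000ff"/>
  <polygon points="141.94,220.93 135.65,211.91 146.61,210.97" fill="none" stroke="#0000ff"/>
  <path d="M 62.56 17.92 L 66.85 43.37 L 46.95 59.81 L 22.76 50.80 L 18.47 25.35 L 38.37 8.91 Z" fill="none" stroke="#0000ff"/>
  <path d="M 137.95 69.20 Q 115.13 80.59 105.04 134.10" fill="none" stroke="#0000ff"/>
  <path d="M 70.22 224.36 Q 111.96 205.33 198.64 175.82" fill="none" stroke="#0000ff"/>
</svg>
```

(Gcodetools for Inkscape — laser output)
G21
G90
G0 X140.57 Y54.35
M3 S578
G1 X139.71 Y180.95 F2192
G1 X57.85 Y137.50
G1 X48.70 Y32.50
G1 X140.57 Y54.35
M5
G0 X128.67 Y138.24
M3 S578
G1 X206.48 Y138.24 F2192
G1 X206.48 Y105.37
G1 X128.67 Y105.37
G1 X128.67 Y138.24
M5
G0 X118.14 Y132.75
M3 S578
G1 X193.43 Y132.75 F2192
G1 X193.43 Y103.44
G1 X118.14 Y103.44
G1 X118.14 Y132.75
M5
G0 X193.32 Y93.97
M3 S578
G1 X188.87 Y89.28 F2192
G1 X182.40 Y89.11
G1 X177.71 Y93.56
G1 X177.54 Y100.03
G1 X181.99 Y104.72
G1 X188.46 Y104.89
G1 X193.15 Y100.44
G1 X193.32 Y93.97
M5
G0 X141.94 Y27.10
M3 S578
G1 X135.65 Y36.12 F2192
G1 X146.61 Y37.06
G1 X141.94 Y27.10
M5
G0 X62.56 Y230.11
M3 S578
G1 X66.85 Y204.66 F2192
G1 X46.95 Y188.22
G1 X22.76 Y197.23
G1 X18.47 Y222.68
G1 X38.37 Y239.12
G1 X62.56 Y230.11
M5
G0 X137.95 Y178.83
M3 S578
G1 X129.33 Y172.59 F2192
G1 X121.73 Y162.98
G1 X115.15 Y150.00
G1 X109.59 Y133.65
G1 X105.04 Y113.93
M5
G0 X70.22 Y23.67
M3 S578
G1 X88.71 Y31.70 F2192
G1 X110.80 Y40.57
G1 X136.49 Y50.28
G1 X165.77 Y60.83
G1 X198.64 Y72.21
M5
G0 X0.00 Y0.00

1 u = 1 mm; y_m = 248.03 − y.

[1] `<path>` closed polygon, #0000ff→score S578 F2192: (140.57,54.35) → (139.71,180.95) → (57.85,137.50) → (48.70,32.50) → (140.57,54.35) (closed)

[2] `<polygon>` rectangle, #0000ff→score S578 F2192: (128.67,138.24) → (206.48,138.24) → (206.48,105.37) → (128.67,105.37) → (128.67,138.24) (closed)

[3] `<path>` rectangle, #0000ff→score S578 F2192: (118.14,132.75) → (193.43,132.75) → (193.43,103.44) → (118.14,103.44) → (118.14,132.75) (closed)

[4] `<polygon>` regular polygon, #0000ff→score S578 F2192: (193.32,93.97) → (188.87,89.28) → (182.40,89.11) → (177.71,93.56) → (177.54,100.03) → (181.99,104.72) → (188.46,104.89) → (193.15,100.44) → (193.32,93.97) (closed)

[5] `<polygon>` regular polygon, #0000ff→score S578 F2192: (141.94,27.10) → (135.65,36.12) → (146.61,37.06) → (141.94,27.10) (closed)

[6] `<path>` regular polygon, #0000ff→score S578 F2192: (62.56,230.11) → (66.85,204.66) → (46.95,188.22) → (22.76,197.23) → (18.47,222.68) → (38.37,239.12) → (62.56,230.11) (closed)

[7] `<path>` quadratic bezier, #0000ff→score S578 F2192: (137.95,178.83) → (129.33,172.59) → (121.73,162.98) → (115.15,150.00) → (109.59,133.65) → (105.04,113.93)

[8] `<path>` quadratic bezier, #0000ff→score S578 F2192: (70.22,23.67) → (88.71,31.70) → (110.80,40.57) → (136.49,50.28) → (165.77,60.83) → (198.64,72.21)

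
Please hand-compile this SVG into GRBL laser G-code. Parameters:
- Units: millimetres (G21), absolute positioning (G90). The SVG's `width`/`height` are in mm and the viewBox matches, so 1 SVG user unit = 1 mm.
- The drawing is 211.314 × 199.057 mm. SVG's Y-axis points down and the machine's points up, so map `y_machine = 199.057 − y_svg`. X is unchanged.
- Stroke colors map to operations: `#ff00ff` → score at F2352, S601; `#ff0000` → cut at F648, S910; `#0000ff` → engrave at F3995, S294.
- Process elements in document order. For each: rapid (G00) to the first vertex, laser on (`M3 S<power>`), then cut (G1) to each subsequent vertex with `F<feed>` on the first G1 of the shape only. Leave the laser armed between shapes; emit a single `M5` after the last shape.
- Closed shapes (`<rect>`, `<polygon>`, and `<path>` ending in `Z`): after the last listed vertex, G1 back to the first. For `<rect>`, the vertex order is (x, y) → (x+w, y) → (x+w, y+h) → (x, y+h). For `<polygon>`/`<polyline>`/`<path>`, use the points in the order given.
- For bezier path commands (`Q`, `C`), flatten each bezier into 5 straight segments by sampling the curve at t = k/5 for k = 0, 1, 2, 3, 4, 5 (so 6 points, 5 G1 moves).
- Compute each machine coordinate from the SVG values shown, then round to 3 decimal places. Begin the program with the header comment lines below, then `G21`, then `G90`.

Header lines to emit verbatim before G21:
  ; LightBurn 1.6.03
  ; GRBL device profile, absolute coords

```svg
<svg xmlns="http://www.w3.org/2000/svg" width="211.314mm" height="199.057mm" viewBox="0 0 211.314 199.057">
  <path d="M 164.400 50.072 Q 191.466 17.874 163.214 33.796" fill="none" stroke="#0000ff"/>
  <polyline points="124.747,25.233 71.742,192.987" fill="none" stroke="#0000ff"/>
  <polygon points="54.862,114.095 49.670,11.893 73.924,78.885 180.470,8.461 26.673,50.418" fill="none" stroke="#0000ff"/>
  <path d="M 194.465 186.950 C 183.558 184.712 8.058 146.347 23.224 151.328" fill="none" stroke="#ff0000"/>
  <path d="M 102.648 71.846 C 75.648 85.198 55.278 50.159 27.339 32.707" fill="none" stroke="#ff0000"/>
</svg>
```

; LightBurn 1.6.03
; GRBL device profile, absolute coords
G21
G90
G00 X164.400 Y148.985
M3 S294
G1 X173.014 Y159.939 F3995
G1 X177.202 Y167.044
G1 X176.965 Y170.299
G1 X172.302 Y169.705
G1 X163.214 Y165.261
G00 X124.747 Y173.824
M3 S294
G1 X71.742 Y6.070 F3995
G00 X54.862 Y84.962
M3 S294
G1 X49.670 Y187.164 F3995
G1 X73.924 Y120.172
G1 X180.470 Y190.596
G1 X26.673 Y148.639
G1 X54.862 Y84.962
G00 X194.465 Y12.107
M3 S910
G1 X171.012 Y17.149 F648
G1 X125.109 Y27.047
G1 X73.808 Y37.986
G1 X34.162 Y46.152
G1 X23.224 Y47.729
G00 X102.648 Y127.211
M3 S910
G1 X87.130 Y124.479 F648
G1 X72.522 Y130.194
G1 X58.141 Y141.188
G1 X43.308 Y154.296
G1 X27.339 Y166.350
M5

Since the viewBox matches the mm dimensions, user units are millimetres directly. The only transform is the Y-flip y_m = 199.057 − y_svg.

Shape 1 is a quadratic bezier drawn with `<path>`. Its stroke #0000ff means engrave at S294, F3995. After flipping Y the toolpath is (164.400,148.985) → (173.014,159.939) → (177.202,167.044) → (176.965,170.299) → (172.302,169.705) → (163.214,165.261).

Shape 2 is a line segment drawn with `<polyline>`. Its stroke #0000ff means engrave at S294, F3995. After flipping Y the toolpath is (124.747,173.824) → (71.742,6.070).

Shape 3 is a closed polygon drawn with `<polygon>`. Its stroke #0000ff means engrave at S294, F3995. After flipping Y the toolpath is (54.862,84.962) → (49.670,187.164) → (73.924,120.172) → (180.470,190.596) → (26.673,148.639) → (54.862,84.962), returning to the start.

Shape 4 is a cubic bezier drawn with `<path>`. Its stroke #ff0000 means cut at S910, F648. After flipping Y the toolpath is (194.465,12.107) → (171.012,17.149) → (125.109,27.047) → (73.808,37.986) → (34.162,46.152) → (23.224,47.729).

Shape 5 is a cubic bezier drawn with `<path>`. Its stroke #ff0000 means cut at S910, F648. After flipping Y the toolpath is (102.648,127.211) → (87.130,124.479) → (72.522,130.194) → (58.141,141.188) → (43.308,154.296) → (27.339,166.350).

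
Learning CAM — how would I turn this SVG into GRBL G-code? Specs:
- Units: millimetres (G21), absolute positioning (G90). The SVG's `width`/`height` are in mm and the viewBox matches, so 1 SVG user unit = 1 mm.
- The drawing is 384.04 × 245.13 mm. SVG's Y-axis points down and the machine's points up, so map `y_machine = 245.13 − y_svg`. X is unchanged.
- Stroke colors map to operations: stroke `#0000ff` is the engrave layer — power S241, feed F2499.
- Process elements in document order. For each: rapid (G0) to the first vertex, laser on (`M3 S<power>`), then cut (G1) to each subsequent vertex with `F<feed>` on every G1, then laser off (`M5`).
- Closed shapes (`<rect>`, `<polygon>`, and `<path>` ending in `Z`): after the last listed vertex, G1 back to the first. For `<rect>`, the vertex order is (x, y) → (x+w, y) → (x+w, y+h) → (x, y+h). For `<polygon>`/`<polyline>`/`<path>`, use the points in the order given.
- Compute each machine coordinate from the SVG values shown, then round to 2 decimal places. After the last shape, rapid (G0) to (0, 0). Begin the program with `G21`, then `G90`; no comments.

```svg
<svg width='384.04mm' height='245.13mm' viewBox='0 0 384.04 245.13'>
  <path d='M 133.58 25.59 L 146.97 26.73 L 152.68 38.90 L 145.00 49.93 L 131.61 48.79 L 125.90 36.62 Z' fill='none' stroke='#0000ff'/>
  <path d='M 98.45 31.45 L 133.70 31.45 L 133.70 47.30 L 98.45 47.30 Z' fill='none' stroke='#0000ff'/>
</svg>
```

G21
G90
G0 X133.58 Y219.54
M3 S241
G1 X146.97 Y218.40 F2499
G1 X152.68 Y206.23 F2499
G1 X145.00 Y195.20 F2499
G1 X131.61 Y196.34 F2499
G1 X125.90 Y208.51 F2499
G1 X133.58 Y219.54 F2499
M5
G0 X98.45 Y213.68
M3 S241
G1 X133.70 Y213.68 F2499
G1 X133.70 Y197.83 F2499
G1 X98.45 Y197.83 F2499
G1 X98.45 Y213.68 F2499
M5
G0 X0.00 Y0.00

Since the viewBox matches the mm dimensions, user units are millimetres directly. The only transform is the Y-flip y_m = 245.13 − y_svg.

Shape 1 is a regular polygon drawn with `<path>`. Its stroke #0000ff means engrave at S241, F2499. After flipping Y the toolpath is (133.58,219.54) → (146.97,218.40) → (152.68,206.23) → (145.00,195.20) → (131.61,196.34) → (125.90,208.51) → (133.58,219.54), returning to the start.

Shape 2 is a rectangle drawn with `<path>`. Its stroke #0000ff means engrave at S241, F2499. After flipping Y the toolpath is (98.45,213.68) → (133.70,213.68) → (133.70,197.83) → (98.45,197.83) → (98.45,213.68), returning to the start.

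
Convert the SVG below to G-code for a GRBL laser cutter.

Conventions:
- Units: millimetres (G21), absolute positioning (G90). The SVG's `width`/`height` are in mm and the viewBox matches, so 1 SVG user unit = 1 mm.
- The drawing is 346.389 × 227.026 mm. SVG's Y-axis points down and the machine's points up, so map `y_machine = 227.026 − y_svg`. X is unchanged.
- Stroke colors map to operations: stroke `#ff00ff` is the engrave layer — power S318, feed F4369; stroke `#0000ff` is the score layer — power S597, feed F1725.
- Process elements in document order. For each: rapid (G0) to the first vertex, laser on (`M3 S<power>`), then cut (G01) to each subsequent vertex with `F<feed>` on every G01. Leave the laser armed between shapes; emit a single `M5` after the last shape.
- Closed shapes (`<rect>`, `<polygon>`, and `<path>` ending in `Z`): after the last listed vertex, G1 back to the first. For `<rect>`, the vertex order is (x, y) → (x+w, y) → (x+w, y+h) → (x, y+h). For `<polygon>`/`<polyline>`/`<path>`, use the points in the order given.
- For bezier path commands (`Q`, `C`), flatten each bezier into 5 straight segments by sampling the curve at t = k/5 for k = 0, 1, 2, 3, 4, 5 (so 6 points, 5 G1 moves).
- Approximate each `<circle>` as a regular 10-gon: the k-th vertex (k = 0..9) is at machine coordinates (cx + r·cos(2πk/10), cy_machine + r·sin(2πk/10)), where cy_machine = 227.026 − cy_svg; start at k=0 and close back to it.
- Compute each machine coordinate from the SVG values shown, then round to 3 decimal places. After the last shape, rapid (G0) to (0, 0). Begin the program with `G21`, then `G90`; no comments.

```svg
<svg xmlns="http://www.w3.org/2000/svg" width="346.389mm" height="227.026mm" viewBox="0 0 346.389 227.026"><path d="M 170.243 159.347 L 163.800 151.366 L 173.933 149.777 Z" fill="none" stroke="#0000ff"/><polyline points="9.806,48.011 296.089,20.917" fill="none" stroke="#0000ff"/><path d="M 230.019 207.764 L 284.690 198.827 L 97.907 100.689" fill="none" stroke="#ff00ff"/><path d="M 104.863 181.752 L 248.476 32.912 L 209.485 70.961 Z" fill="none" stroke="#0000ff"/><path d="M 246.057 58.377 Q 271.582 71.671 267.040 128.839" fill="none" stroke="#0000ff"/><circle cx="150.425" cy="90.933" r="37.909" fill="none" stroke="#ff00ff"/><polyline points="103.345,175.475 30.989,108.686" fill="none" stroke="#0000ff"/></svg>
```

1 u = 1 mm; y_m = 227.026 − y.

[1] `<path>` regular polygon, #0000ff→score S597 F1725: (170.243,67.679) → (163.800,75.660) → (173.933,77.249) → (170.243,67.679) (closed)

[2] `<polyline>` line segment, #0000ff→score S597 F1725: (9.806,179.015) → (296.089,206.109)

[3] `<path>` open polyline, #ff00ff→engrave S318 F4369: (230.019,19.262) → (284.690,28.199) → (97.907,126.337)

[4] `<path>` closed polygon, #0000ff→score S597 F1725: (104.863,45.274) → (248.476,194.114) → (209.485,156.065) → (104.863,45.274) (closed)

[5] `<path>` quadratic bezier, #0000ff→score S597 F1725: (246.057,168.649) → (255.064,161.576) → (261.666,150.994) → (265.863,136.902) → (267.654,119.299) → (267.040,98.187)

[6] `<circle>` circle, #ff00ff→engrave S318 F4369: (188.334,136.093) → (181.094,158.375) → (162.140,172.147) → (138.710,172.147) → (119.756,158.375) → (112.516,136.093) → (119.756,113.811) → (138.710,100.039) → (162.140,100.039) → (181.094,113.811) → (188.334,136.093) (closed)

[7] `<polyline>` line segment, #0000ff→score S597 F1725: (103.345,51.551) → (30.989,118.340)

G21
G90
G0 X170.243 Y67.679
M3 S597
G01 X163.800 Y75.660 F1725
G01 X173.933 Y77.249 F1725
G01 X170.243 Y67.679 F1725
G0 X9.806 Y179.015
M3 S597
G01 X296.089 Y206.109 F1725
G0 X230.019 Y19.262
M3 S318
G01 X284.690 Y28.199 F4369
G01 X97.907 Y126.337 F4369
G0 X104.863 Y45.274
M3 S597
G01 X248.476 Y194.114 F1725
G01 X209.485 Y156.065 F1725
G01 X104.863 Y45.274 F1725
G0 X246.057 Y168.649
M3 S597
G01 X255.064 Y161.576 F1725
G01 X261.666 Y150.994 F1725
G01 X265.863 Y136.902 F1725
G01 X267.654 Y119.299 F1725
G01 X267.040 Y98.187 F1725
G0 X188.334 Y136.093
M3 S318
G01 X181.094 Y158.375 F4369
G01 X162.140 Y172.147 F4369
G01 X138.710 Y172.147 F4369
G01 X119.756 Y158.375 F4369
G01 X112.516 Y136.093 F4369
G01 X119.756 Y113.811 F4369
G01 X138.710 Y100.039 F4369
G01 X162.140 Y100.039 F4369
G01 X181.094 Y113.811 F4369
G01 X188.334 Y136.093 F4369
G0 X103.345 Y51.551
M3 S597
G01 X30.989 Y118.340 F1725
M5
G0 X0.000 Y0.000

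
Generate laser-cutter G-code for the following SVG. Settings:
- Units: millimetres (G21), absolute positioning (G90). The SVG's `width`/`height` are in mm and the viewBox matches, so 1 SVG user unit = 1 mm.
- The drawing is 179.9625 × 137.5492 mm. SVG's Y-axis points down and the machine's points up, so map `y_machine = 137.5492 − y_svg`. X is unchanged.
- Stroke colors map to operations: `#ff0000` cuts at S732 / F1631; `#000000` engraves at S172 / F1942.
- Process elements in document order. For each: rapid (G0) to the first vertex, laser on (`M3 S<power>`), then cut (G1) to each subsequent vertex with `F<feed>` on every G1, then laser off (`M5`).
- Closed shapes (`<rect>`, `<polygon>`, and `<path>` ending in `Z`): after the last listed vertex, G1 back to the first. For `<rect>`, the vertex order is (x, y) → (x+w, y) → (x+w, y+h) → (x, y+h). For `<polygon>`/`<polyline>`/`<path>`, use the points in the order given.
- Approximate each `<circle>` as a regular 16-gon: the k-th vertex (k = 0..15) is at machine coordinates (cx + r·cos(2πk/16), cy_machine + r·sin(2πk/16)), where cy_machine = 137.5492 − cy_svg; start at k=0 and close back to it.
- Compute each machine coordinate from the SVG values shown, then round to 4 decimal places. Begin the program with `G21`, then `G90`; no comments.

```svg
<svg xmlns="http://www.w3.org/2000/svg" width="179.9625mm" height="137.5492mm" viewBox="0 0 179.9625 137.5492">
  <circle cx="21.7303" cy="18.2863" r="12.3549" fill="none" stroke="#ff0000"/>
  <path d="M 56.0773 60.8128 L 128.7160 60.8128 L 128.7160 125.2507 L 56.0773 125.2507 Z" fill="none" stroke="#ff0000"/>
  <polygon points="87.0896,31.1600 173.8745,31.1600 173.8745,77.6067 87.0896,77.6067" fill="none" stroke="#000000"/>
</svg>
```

Since the viewBox matches the mm dimensions, user units are millimetres directly. The only transform is the Y-flip y_m = 137.5492 − y_svg.

Shape 1 is a circle drawn with `<circle>`. Its stroke #ff0000 means cut at S732, F1631. After flipping Y the toolpath is (34.0852,119.2629) → (33.1447,123.9909) → (30.4665,127.9991) → (26.4583,130.6773) → (21.7303,131.6178) → (17.0023,130.6773) → (12.9941,127.9991) → (10.3159,123.9909) → (9.3754,119.2629) → (10.3159,114.5349) → (12.9941,110.5267) → (17.0023,107.8485) → (21.7303,106.9080) → (26.4583,107.8485) → (30.4665,110.5267) → (33.1447,114.5349) → (34.0852,119.2629), returning to the start.

Shape 2 is a rectangle drawn with `<path>`. Its stroke #ff0000 means cut at S732, F1631. After flipping Y the toolpath is (56.0773,76.7364) → (128.7160,76.7364) → (128.7160,12.2985) → (56.0773,12.2985) → (56.0773,76.7364), returning to the start.

Shape 3 is a rectangle drawn with `<polygon>`. Its stroke #000000 means engrave at S172, F1942. After flipping Y the toolpath is (87.0896,106.3892) → (173.8745,106.3892) → (173.8745,59.9425) → (87.0896,59.9425) → (87.0896,106.3892), returning to the start.

G21
G90
G0 X34.0852 Y119.2629
M3 S732
G1 X33.1447 Y123.9909 F1631
G1 X30.4665 Y127.9991 F1631
G1 X26.4583 Y130.6773 F1631
G1 X21.7303 Y131.6178 F1631
G1 X17.0023 Y130.6773 F1631
G1 X12.9941 Y127.9991 F1631
G1 X10.3159 Y123.9909 F1631
G1 X9.3754 Y119.2629 F1631
G1 X10.3159 Y114.5349 F1631
G1 X12.9941 Y110.5267 F1631
G1 X17.0023 Y107.8485 F1631
G1 X21.7303 Y106.9080 F1631
G1 X26.4583 Y107.8485 F1631
G1 X30.4665 Y110.5267 F1631
G1 X33.1447 Y114.5349 F1631
G1 X34.0852 Y119.2629 F1631
M5
G0 X56.0773 Y76.7364
M3 S732
G1 X128.7160 Y76.7364 F1631
G1 X128.7160 Y12.2985 F1631
G1 X56.0773 Y12.2985 F1631
G1 X56.0773 Y76.7364 F1631
M5
G0 X87.0896 Y106.3892
M3 S172
G1 X173.8745 Y106.3892 F1942
G1 X173.8745 Y59.9425 F1942
G1 X87.0896 Y59.9425 F1942
G1 X87.0896 Y106.3892 F1942
M5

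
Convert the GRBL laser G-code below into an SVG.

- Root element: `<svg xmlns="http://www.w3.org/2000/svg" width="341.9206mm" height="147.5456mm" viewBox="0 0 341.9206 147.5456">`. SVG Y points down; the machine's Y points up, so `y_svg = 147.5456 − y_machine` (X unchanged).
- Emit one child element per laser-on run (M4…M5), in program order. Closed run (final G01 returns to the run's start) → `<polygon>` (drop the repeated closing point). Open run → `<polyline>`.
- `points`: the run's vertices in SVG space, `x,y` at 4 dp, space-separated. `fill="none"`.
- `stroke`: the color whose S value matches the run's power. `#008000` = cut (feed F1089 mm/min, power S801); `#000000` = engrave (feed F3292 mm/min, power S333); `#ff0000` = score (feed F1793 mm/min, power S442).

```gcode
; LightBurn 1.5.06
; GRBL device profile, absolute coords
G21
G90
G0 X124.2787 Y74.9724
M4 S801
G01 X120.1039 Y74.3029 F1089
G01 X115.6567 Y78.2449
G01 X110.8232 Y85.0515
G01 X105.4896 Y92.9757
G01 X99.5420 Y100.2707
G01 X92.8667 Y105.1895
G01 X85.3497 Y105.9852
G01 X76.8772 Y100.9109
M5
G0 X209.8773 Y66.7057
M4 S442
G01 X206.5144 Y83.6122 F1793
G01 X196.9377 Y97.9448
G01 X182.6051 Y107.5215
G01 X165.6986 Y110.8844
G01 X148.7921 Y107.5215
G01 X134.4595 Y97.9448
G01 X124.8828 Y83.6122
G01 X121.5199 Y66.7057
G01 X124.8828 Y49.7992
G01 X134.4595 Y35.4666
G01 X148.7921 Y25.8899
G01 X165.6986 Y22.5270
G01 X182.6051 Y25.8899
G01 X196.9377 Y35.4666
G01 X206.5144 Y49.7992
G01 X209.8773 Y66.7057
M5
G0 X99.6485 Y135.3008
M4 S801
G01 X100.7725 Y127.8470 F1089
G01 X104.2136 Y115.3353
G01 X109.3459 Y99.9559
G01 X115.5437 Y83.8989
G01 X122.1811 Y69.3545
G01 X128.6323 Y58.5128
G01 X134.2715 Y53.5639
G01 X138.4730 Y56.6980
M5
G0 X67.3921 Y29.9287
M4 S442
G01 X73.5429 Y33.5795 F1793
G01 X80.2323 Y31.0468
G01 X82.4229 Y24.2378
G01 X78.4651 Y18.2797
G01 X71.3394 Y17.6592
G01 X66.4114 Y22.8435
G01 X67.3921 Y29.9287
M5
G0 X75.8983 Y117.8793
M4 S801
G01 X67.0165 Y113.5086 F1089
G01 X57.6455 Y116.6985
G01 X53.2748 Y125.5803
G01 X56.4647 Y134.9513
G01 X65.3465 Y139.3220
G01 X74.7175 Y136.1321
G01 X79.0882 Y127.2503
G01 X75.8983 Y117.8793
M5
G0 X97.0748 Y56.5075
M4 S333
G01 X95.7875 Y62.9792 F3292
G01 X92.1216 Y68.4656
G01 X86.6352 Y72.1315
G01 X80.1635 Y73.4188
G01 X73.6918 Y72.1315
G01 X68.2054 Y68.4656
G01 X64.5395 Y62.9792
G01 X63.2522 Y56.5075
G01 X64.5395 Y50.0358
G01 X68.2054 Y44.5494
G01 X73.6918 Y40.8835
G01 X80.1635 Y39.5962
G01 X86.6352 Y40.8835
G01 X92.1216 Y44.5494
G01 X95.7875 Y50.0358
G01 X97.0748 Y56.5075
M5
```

Machine Y-up, SVG Y-down with viewBox height 147.5456, so y_svg = 147.5456 − y_machine; X carries over.

Run 1: power S801 maps to stroke `#008000` (cut). The run is open, so emit a `<polyline>` with points (Y-flipped): 124.2787,72.5732 120.1039,73.2427 115.6567,69.3007 110.8232,62.4941 105.4896,54.5699 99.5420,47.2749 92.8667,42.3561 85.3497,41.5604 76.8772,46.6347.

Run 2: the run's S442 means `#ff0000` (score). The run returns to its start, so emit a `<polygon>` with points (Y-flipped): 209.8773,80.8399 206.5144,63.9334 196.9377,49.6008 182.6051,40.0241 165.6986,36.6612 148.7921,40.0241 134.4595,49.6008 124.8828,63.9334 121.5199,80.8399 124.8828,97.7464 134.4595,112.0790 148.7921,121.6557 165.6986,125.0186 182.6051,121.6557 196.9377,112.0790 206.5144,97.7464.

Run 3: power S801 maps to stroke `#008000` (cut). The run is open, so emit a `<polyline>` with points (Y-flipped): 99.6485,12.2448 100.7725,19.6986 104.2136,32.2103 109.3459,47.5897 115.5437,63.6467 122.1811,78.1911 128.6323,89.0328 134.2715,93.9817 138.4730,90.8476.

Run 4: S442 ⇒ score layer `#ff0000`. The run returns to its start, so emit a `<polygon>` with points (Y-flipped): 67.3921,117.6169 73.5429,113.9661 80.2323,116.4988 82.4229,123.3078 78.4651,129.2659 71.3394,129.8864 66.4114,124.7021.

Run 5: the run's S801 means `#008000` (cut). The run returns to its start, so emit a `<polygon>` with points (Y-flipped): 75.8983,29.6663 67.0165,34.0370 57.6455,30.8471 53.2748,21.9653 56.4647,12.5943 65.3465,8.2236 74.7175,11.4135 79.0882,20.2953.

Run 6: the run's S333 means `#000000` (engrave). The run returns to its start, so emit a `<polygon>` with points (Y-flipped): 97.0748,91.0381 95.7875,84.5664 92.1216,79.0800 86.6352,75.4141 80.1635,74.1268 73.6918,75.4141 68.2054,79.0800 64.5395,84.5664 63.2522,91.0381 64.5395,97.5098 68.2054,102.9962 73.6918,106.6621 80.1635,107.9494 86.6352,106.6621 92.1216,102.9962 95.7875,97.5098.

<svg xmlns="http://www.w3.org/2000/svg" width="341.9206mm" height="147.5456mm" viewBox="0 0 341.9206 147.5456">
  <polyline points="124.2787,72.5732 120.1039,73.2427 115.6567,69.3007 110.8232,62.4941 105.4896,54.5699 99.5420,47.2749 92.8667,42.3561 85.3497,41.5604 76.8772,46.6347" fill="none" stroke="#008000"/>
  <polygon points="209.8773,80.8399 206.5144,63.9334 196.9377,49.6008 182.6051,40.0241 165.6986,36.6612 148.7921,40.0241 134.4595,49.6008 124.8828,63.9334 121.5199,80.8399 124.8828,97.7464 134.4595,112.0790 148.7921,121.6557 165.6986,125.0186 182.6051,121.6557 196.9377,112.0790 206.5144,97.7464" fill="none" stroke="#ff0000"/>
  <polyline points="99.6485,12.2448 100.7725,19.6986 104.2136,32.2103 109.3459,47.5897 115.5437,63.6467 122.1811,78.1911 128.6323,89.0328 134.2715,93.9817 138.4730,90.8476" fill="none" stroke="#008000"/>
  <polygon points="67.3921,117.6169 73.5429,113.9661 80.2323,116.4988 82.4229,123.3078 78.4651,129.2659 71.3394,129.8864 66.4114,124.7021" fill="none" stroke="#ff0000"/>
  <polygon points="75.8983,29.6663 67.0165,34.0370 57.6455,30.8471 53.2748,21.9653 56.4647,12.5943 65.3465,8.2236 74.7175,11.4135 79.0882,20.2953" fill="none" stroke="#008000"/>
  <polygon points="97.0748,91.0381 95.7875,84.5664 92.1216,79.0800 86.6352,75.4141 80.1635,74.1268 73.6918,75.4141 68.2054,79.0800 64.5395,84.5664 63.2522,91.0381 64.5395,97.5098 68.2054,102.9962 73.6918,106.6621 80.1635,107.9494 86.6352,106.6621 92.1216,102.9962 95.7875,97.5098" fill="none" stroke="#000000"/>
</svg>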